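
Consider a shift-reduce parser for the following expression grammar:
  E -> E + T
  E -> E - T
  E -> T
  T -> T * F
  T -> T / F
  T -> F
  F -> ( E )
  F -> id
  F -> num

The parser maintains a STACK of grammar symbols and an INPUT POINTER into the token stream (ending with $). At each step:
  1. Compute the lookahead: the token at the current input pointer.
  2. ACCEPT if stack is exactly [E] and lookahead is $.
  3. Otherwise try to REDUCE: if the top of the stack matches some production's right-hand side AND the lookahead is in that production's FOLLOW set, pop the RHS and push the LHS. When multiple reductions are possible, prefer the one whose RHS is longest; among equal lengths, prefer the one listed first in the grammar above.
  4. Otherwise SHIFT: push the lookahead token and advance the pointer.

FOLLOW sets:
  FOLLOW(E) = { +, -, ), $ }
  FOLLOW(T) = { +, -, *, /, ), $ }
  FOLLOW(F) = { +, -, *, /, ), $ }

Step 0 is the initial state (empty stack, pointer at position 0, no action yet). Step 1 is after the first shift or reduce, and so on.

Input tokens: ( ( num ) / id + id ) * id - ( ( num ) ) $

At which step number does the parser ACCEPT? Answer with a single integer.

Answer: 43

Derivation:
Step 1: shift (. Stack=[(] ptr=1 lookahead=( remaining=[( num ) / id + id ) * id - ( ( num ) ) $]
Step 2: shift (. Stack=[( (] ptr=2 lookahead=num remaining=[num ) / id + id ) * id - ( ( num ) ) $]
Step 3: shift num. Stack=[( ( num] ptr=3 lookahead=) remaining=[) / id + id ) * id - ( ( num ) ) $]
Step 4: reduce F->num. Stack=[( ( F] ptr=3 lookahead=) remaining=[) / id + id ) * id - ( ( num ) ) $]
Step 5: reduce T->F. Stack=[( ( T] ptr=3 lookahead=) remaining=[) / id + id ) * id - ( ( num ) ) $]
Step 6: reduce E->T. Stack=[( ( E] ptr=3 lookahead=) remaining=[) / id + id ) * id - ( ( num ) ) $]
Step 7: shift ). Stack=[( ( E )] ptr=4 lookahead=/ remaining=[/ id + id ) * id - ( ( num ) ) $]
Step 8: reduce F->( E ). Stack=[( F] ptr=4 lookahead=/ remaining=[/ id + id ) * id - ( ( num ) ) $]
Step 9: reduce T->F. Stack=[( T] ptr=4 lookahead=/ remaining=[/ id + id ) * id - ( ( num ) ) $]
Step 10: shift /. Stack=[( T /] ptr=5 lookahead=id remaining=[id + id ) * id - ( ( num ) ) $]
Step 11: shift id. Stack=[( T / id] ptr=6 lookahead=+ remaining=[+ id ) * id - ( ( num ) ) $]
Step 12: reduce F->id. Stack=[( T / F] ptr=6 lookahead=+ remaining=[+ id ) * id - ( ( num ) ) $]
Step 13: reduce T->T / F. Stack=[( T] ptr=6 lookahead=+ remaining=[+ id ) * id - ( ( num ) ) $]
Step 14: reduce E->T. Stack=[( E] ptr=6 lookahead=+ remaining=[+ id ) * id - ( ( num ) ) $]
Step 15: shift +. Stack=[( E +] ptr=7 lookahead=id remaining=[id ) * id - ( ( num ) ) $]
Step 16: shift id. Stack=[( E + id] ptr=8 lookahead=) remaining=[) * id - ( ( num ) ) $]
Step 17: reduce F->id. Stack=[( E + F] ptr=8 lookahead=) remaining=[) * id - ( ( num ) ) $]
Step 18: reduce T->F. Stack=[( E + T] ptr=8 lookahead=) remaining=[) * id - ( ( num ) ) $]
Step 19: reduce E->E + T. Stack=[( E] ptr=8 lookahead=) remaining=[) * id - ( ( num ) ) $]
Step 20: shift ). Stack=[( E )] ptr=9 lookahead=* remaining=[* id - ( ( num ) ) $]
Step 21: reduce F->( E ). Stack=[F] ptr=9 lookahead=* remaining=[* id - ( ( num ) ) $]
Step 22: reduce T->F. Stack=[T] ptr=9 lookahead=* remaining=[* id - ( ( num ) ) $]
Step 23: shift *. Stack=[T *] ptr=10 lookahead=id remaining=[id - ( ( num ) ) $]
Step 24: shift id. Stack=[T * id] ptr=11 lookahead=- remaining=[- ( ( num ) ) $]
Step 25: reduce F->id. Stack=[T * F] ptr=11 lookahead=- remaining=[- ( ( num ) ) $]
Step 26: reduce T->T * F. Stack=[T] ptr=11 lookahead=- remaining=[- ( ( num ) ) $]
Step 27: reduce E->T. Stack=[E] ptr=11 lookahead=- remaining=[- ( ( num ) ) $]
Step 28: shift -. Stack=[E -] ptr=12 lookahead=( remaining=[( ( num ) ) $]
Step 29: shift (. Stack=[E - (] ptr=13 lookahead=( remaining=[( num ) ) $]
Step 30: shift (. Stack=[E - ( (] ptr=14 lookahead=num remaining=[num ) ) $]
Step 31: shift num. Stack=[E - ( ( num] ptr=15 lookahead=) remaining=[) ) $]
Step 32: reduce F->num. Stack=[E - ( ( F] ptr=15 lookahead=) remaining=[) ) $]
Step 33: reduce T->F. Stack=[E - ( ( T] ptr=15 lookahead=) remaining=[) ) $]
Step 34: reduce E->T. Stack=[E - ( ( E] ptr=15 lookahead=) remaining=[) ) $]
Step 35: shift ). Stack=[E - ( ( E )] ptr=16 lookahead=) remaining=[) $]
Step 36: reduce F->( E ). Stack=[E - ( F] ptr=16 lookahead=) remaining=[) $]
Step 37: reduce T->F. Stack=[E - ( T] ptr=16 lookahead=) remaining=[) $]
Step 38: reduce E->T. Stack=[E - ( E] ptr=16 lookahead=) remaining=[) $]
Step 39: shift ). Stack=[E - ( E )] ptr=17 lookahead=$ remaining=[$]
Step 40: reduce F->( E ). Stack=[E - F] ptr=17 lookahead=$ remaining=[$]
Step 41: reduce T->F. Stack=[E - T] ptr=17 lookahead=$ remaining=[$]
Step 42: reduce E->E - T. Stack=[E] ptr=17 lookahead=$ remaining=[$]
Step 43: accept. Stack=[E] ptr=17 lookahead=$ remaining=[$]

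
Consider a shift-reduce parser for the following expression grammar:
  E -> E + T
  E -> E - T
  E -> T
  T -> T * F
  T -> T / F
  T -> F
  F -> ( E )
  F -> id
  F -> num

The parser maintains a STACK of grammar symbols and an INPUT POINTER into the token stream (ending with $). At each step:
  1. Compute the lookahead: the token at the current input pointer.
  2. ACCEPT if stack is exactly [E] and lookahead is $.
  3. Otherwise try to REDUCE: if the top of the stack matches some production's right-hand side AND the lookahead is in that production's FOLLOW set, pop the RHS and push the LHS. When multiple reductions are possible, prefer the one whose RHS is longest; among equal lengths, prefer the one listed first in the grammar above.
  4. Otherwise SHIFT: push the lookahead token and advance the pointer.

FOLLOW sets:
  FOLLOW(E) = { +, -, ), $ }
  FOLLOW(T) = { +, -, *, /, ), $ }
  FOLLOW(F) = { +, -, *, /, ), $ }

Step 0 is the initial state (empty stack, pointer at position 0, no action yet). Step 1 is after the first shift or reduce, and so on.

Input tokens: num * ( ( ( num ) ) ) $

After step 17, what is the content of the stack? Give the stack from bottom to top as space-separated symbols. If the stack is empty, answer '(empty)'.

Answer: T * ( F

Derivation:
Step 1: shift num. Stack=[num] ptr=1 lookahead=* remaining=[* ( ( ( num ) ) ) $]
Step 2: reduce F->num. Stack=[F] ptr=1 lookahead=* remaining=[* ( ( ( num ) ) ) $]
Step 3: reduce T->F. Stack=[T] ptr=1 lookahead=* remaining=[* ( ( ( num ) ) ) $]
Step 4: shift *. Stack=[T *] ptr=2 lookahead=( remaining=[( ( ( num ) ) ) $]
Step 5: shift (. Stack=[T * (] ptr=3 lookahead=( remaining=[( ( num ) ) ) $]
Step 6: shift (. Stack=[T * ( (] ptr=4 lookahead=( remaining=[( num ) ) ) $]
Step 7: shift (. Stack=[T * ( ( (] ptr=5 lookahead=num remaining=[num ) ) ) $]
Step 8: shift num. Stack=[T * ( ( ( num] ptr=6 lookahead=) remaining=[) ) ) $]
Step 9: reduce F->num. Stack=[T * ( ( ( F] ptr=6 lookahead=) remaining=[) ) ) $]
Step 10: reduce T->F. Stack=[T * ( ( ( T] ptr=6 lookahead=) remaining=[) ) ) $]
Step 11: reduce E->T. Stack=[T * ( ( ( E] ptr=6 lookahead=) remaining=[) ) ) $]
Step 12: shift ). Stack=[T * ( ( ( E )] ptr=7 lookahead=) remaining=[) ) $]
Step 13: reduce F->( E ). Stack=[T * ( ( F] ptr=7 lookahead=) remaining=[) ) $]
Step 14: reduce T->F. Stack=[T * ( ( T] ptr=7 lookahead=) remaining=[) ) $]
Step 15: reduce E->T. Stack=[T * ( ( E] ptr=7 lookahead=) remaining=[) ) $]
Step 16: shift ). Stack=[T * ( ( E )] ptr=8 lookahead=) remaining=[) $]
Step 17: reduce F->( E ). Stack=[T * ( F] ptr=8 lookahead=) remaining=[) $]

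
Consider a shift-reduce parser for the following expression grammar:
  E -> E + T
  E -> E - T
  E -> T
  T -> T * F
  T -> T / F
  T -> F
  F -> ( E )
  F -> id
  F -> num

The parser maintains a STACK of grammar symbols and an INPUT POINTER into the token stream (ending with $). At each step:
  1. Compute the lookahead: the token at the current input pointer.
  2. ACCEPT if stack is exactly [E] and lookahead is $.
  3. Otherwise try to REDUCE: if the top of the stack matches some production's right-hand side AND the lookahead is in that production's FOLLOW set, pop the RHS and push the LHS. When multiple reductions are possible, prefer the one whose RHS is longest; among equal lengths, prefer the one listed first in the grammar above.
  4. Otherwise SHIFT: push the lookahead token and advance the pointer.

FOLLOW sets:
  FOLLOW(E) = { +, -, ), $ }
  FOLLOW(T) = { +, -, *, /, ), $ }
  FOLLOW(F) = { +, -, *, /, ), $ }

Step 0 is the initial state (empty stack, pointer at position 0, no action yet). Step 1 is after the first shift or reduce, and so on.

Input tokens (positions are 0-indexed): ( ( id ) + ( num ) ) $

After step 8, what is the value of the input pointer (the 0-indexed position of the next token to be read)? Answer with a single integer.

Answer: 4

Derivation:
Step 1: shift (. Stack=[(] ptr=1 lookahead=( remaining=[( id ) + ( num ) ) $]
Step 2: shift (. Stack=[( (] ptr=2 lookahead=id remaining=[id ) + ( num ) ) $]
Step 3: shift id. Stack=[( ( id] ptr=3 lookahead=) remaining=[) + ( num ) ) $]
Step 4: reduce F->id. Stack=[( ( F] ptr=3 lookahead=) remaining=[) + ( num ) ) $]
Step 5: reduce T->F. Stack=[( ( T] ptr=3 lookahead=) remaining=[) + ( num ) ) $]
Step 6: reduce E->T. Stack=[( ( E] ptr=3 lookahead=) remaining=[) + ( num ) ) $]
Step 7: shift ). Stack=[( ( E )] ptr=4 lookahead=+ remaining=[+ ( num ) ) $]
Step 8: reduce F->( E ). Stack=[( F] ptr=4 lookahead=+ remaining=[+ ( num ) ) $]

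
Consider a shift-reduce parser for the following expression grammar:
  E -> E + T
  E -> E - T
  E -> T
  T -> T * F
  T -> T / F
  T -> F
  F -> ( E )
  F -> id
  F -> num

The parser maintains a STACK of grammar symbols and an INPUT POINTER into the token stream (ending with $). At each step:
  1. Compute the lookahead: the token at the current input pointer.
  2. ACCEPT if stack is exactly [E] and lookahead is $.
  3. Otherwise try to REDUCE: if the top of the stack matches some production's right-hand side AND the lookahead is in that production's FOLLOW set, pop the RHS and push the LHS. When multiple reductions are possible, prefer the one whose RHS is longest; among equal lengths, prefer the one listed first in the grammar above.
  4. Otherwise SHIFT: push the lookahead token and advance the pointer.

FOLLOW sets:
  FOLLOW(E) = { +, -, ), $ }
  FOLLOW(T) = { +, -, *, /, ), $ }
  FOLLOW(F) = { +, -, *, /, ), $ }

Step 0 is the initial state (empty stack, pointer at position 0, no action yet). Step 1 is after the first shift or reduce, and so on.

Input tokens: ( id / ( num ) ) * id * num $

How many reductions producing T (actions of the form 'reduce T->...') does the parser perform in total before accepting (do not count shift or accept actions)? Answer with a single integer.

Answer: 6

Derivation:
Step 1: shift (. Stack=[(] ptr=1 lookahead=id remaining=[id / ( num ) ) * id * num $]
Step 2: shift id. Stack=[( id] ptr=2 lookahead=/ remaining=[/ ( num ) ) * id * num $]
Step 3: reduce F->id. Stack=[( F] ptr=2 lookahead=/ remaining=[/ ( num ) ) * id * num $]
Step 4: reduce T->F. Stack=[( T] ptr=2 lookahead=/ remaining=[/ ( num ) ) * id * num $]
Step 5: shift /. Stack=[( T /] ptr=3 lookahead=( remaining=[( num ) ) * id * num $]
Step 6: shift (. Stack=[( T / (] ptr=4 lookahead=num remaining=[num ) ) * id * num $]
Step 7: shift num. Stack=[( T / ( num] ptr=5 lookahead=) remaining=[) ) * id * num $]
Step 8: reduce F->num. Stack=[( T / ( F] ptr=5 lookahead=) remaining=[) ) * id * num $]
Step 9: reduce T->F. Stack=[( T / ( T] ptr=5 lookahead=) remaining=[) ) * id * num $]
Step 10: reduce E->T. Stack=[( T / ( E] ptr=5 lookahead=) remaining=[) ) * id * num $]
Step 11: shift ). Stack=[( T / ( E )] ptr=6 lookahead=) remaining=[) * id * num $]
Step 12: reduce F->( E ). Stack=[( T / F] ptr=6 lookahead=) remaining=[) * id * num $]
Step 13: reduce T->T / F. Stack=[( T] ptr=6 lookahead=) remaining=[) * id * num $]
Step 14: reduce E->T. Stack=[( E] ptr=6 lookahead=) remaining=[) * id * num $]
Step 15: shift ). Stack=[( E )] ptr=7 lookahead=* remaining=[* id * num $]
Step 16: reduce F->( E ). Stack=[F] ptr=7 lookahead=* remaining=[* id * num $]
Step 17: reduce T->F. Stack=[T] ptr=7 lookahead=* remaining=[* id * num $]
Step 18: shift *. Stack=[T *] ptr=8 lookahead=id remaining=[id * num $]
Step 19: shift id. Stack=[T * id] ptr=9 lookahead=* remaining=[* num $]
Step 20: reduce F->id. Stack=[T * F] ptr=9 lookahead=* remaining=[* num $]
Step 21: reduce T->T * F. Stack=[T] ptr=9 lookahead=* remaining=[* num $]
Step 22: shift *. Stack=[T *] ptr=10 lookahead=num remaining=[num $]
Step 23: shift num. Stack=[T * num] ptr=11 lookahead=$ remaining=[$]
Step 24: reduce F->num. Stack=[T * F] ptr=11 lookahead=$ remaining=[$]
Step 25: reduce T->T * F. Stack=[T] ptr=11 lookahead=$ remaining=[$]
Step 26: reduce E->T. Stack=[E] ptr=11 lookahead=$ remaining=[$]
Step 27: accept. Stack=[E] ptr=11 lookahead=$ remaining=[$]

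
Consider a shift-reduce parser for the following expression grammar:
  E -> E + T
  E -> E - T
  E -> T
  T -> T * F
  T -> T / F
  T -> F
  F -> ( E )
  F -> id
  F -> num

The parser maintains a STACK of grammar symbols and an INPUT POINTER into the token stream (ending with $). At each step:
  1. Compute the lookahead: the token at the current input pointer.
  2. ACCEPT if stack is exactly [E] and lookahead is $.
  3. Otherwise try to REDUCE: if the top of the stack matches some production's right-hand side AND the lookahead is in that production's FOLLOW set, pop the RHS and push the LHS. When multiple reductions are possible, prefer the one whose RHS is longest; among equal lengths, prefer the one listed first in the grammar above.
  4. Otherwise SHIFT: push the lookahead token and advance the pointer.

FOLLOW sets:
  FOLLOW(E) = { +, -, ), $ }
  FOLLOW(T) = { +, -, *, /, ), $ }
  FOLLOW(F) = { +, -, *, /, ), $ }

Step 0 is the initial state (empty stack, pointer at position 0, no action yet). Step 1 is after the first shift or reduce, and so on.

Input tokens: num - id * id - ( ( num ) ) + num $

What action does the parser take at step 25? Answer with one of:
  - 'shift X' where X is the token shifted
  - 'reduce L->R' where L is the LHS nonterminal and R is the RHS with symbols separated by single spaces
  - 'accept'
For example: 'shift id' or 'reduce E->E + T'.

Answer: shift )

Derivation:
Step 1: shift num. Stack=[num] ptr=1 lookahead=- remaining=[- id * id - ( ( num ) ) + num $]
Step 2: reduce F->num. Stack=[F] ptr=1 lookahead=- remaining=[- id * id - ( ( num ) ) + num $]
Step 3: reduce T->F. Stack=[T] ptr=1 lookahead=- remaining=[- id * id - ( ( num ) ) + num $]
Step 4: reduce E->T. Stack=[E] ptr=1 lookahead=- remaining=[- id * id - ( ( num ) ) + num $]
Step 5: shift -. Stack=[E -] ptr=2 lookahead=id remaining=[id * id - ( ( num ) ) + num $]
Step 6: shift id. Stack=[E - id] ptr=3 lookahead=* remaining=[* id - ( ( num ) ) + num $]
Step 7: reduce F->id. Stack=[E - F] ptr=3 lookahead=* remaining=[* id - ( ( num ) ) + num $]
Step 8: reduce T->F. Stack=[E - T] ptr=3 lookahead=* remaining=[* id - ( ( num ) ) + num $]
Step 9: shift *. Stack=[E - T *] ptr=4 lookahead=id remaining=[id - ( ( num ) ) + num $]
Step 10: shift id. Stack=[E - T * id] ptr=5 lookahead=- remaining=[- ( ( num ) ) + num $]
Step 11: reduce F->id. Stack=[E - T * F] ptr=5 lookahead=- remaining=[- ( ( num ) ) + num $]
Step 12: reduce T->T * F. Stack=[E - T] ptr=5 lookahead=- remaining=[- ( ( num ) ) + num $]
Step 13: reduce E->E - T. Stack=[E] ptr=5 lookahead=- remaining=[- ( ( num ) ) + num $]
Step 14: shift -. Stack=[E -] ptr=6 lookahead=( remaining=[( ( num ) ) + num $]
Step 15: shift (. Stack=[E - (] ptr=7 lookahead=( remaining=[( num ) ) + num $]
Step 16: shift (. Stack=[E - ( (] ptr=8 lookahead=num remaining=[num ) ) + num $]
Step 17: shift num. Stack=[E - ( ( num] ptr=9 lookahead=) remaining=[) ) + num $]
Step 18: reduce F->num. Stack=[E - ( ( F] ptr=9 lookahead=) remaining=[) ) + num $]
Step 19: reduce T->F. Stack=[E - ( ( T] ptr=9 lookahead=) remaining=[) ) + num $]
Step 20: reduce E->T. Stack=[E - ( ( E] ptr=9 lookahead=) remaining=[) ) + num $]
Step 21: shift ). Stack=[E - ( ( E )] ptr=10 lookahead=) remaining=[) + num $]
Step 22: reduce F->( E ). Stack=[E - ( F] ptr=10 lookahead=) remaining=[) + num $]
Step 23: reduce T->F. Stack=[E - ( T] ptr=10 lookahead=) remaining=[) + num $]
Step 24: reduce E->T. Stack=[E - ( E] ptr=10 lookahead=) remaining=[) + num $]
Step 25: shift ). Stack=[E - ( E )] ptr=11 lookahead=+ remaining=[+ num $]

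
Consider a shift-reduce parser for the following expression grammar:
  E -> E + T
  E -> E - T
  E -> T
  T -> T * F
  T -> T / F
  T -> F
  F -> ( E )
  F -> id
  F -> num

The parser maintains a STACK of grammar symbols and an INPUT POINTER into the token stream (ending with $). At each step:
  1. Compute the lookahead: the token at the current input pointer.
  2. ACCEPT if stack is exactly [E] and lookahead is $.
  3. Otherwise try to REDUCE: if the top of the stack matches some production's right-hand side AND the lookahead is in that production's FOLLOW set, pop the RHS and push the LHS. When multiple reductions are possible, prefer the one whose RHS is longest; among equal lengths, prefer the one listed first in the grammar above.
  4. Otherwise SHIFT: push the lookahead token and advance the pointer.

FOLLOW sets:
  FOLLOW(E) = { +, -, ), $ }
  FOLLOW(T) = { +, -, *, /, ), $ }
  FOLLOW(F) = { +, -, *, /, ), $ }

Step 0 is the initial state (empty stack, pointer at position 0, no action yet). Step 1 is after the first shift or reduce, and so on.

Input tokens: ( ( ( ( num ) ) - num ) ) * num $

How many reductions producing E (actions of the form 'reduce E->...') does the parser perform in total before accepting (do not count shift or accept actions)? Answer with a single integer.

Step 1: shift (. Stack=[(] ptr=1 lookahead=( remaining=[( ( ( num ) ) - num ) ) * num $]
Step 2: shift (. Stack=[( (] ptr=2 lookahead=( remaining=[( ( num ) ) - num ) ) * num $]
Step 3: shift (. Stack=[( ( (] ptr=3 lookahead=( remaining=[( num ) ) - num ) ) * num $]
Step 4: shift (. Stack=[( ( ( (] ptr=4 lookahead=num remaining=[num ) ) - num ) ) * num $]
Step 5: shift num. Stack=[( ( ( ( num] ptr=5 lookahead=) remaining=[) ) - num ) ) * num $]
Step 6: reduce F->num. Stack=[( ( ( ( F] ptr=5 lookahead=) remaining=[) ) - num ) ) * num $]
Step 7: reduce T->F. Stack=[( ( ( ( T] ptr=5 lookahead=) remaining=[) ) - num ) ) * num $]
Step 8: reduce E->T. Stack=[( ( ( ( E] ptr=5 lookahead=) remaining=[) ) - num ) ) * num $]
Step 9: shift ). Stack=[( ( ( ( E )] ptr=6 lookahead=) remaining=[) - num ) ) * num $]
Step 10: reduce F->( E ). Stack=[( ( ( F] ptr=6 lookahead=) remaining=[) - num ) ) * num $]
Step 11: reduce T->F. Stack=[( ( ( T] ptr=6 lookahead=) remaining=[) - num ) ) * num $]
Step 12: reduce E->T. Stack=[( ( ( E] ptr=6 lookahead=) remaining=[) - num ) ) * num $]
Step 13: shift ). Stack=[( ( ( E )] ptr=7 lookahead=- remaining=[- num ) ) * num $]
Step 14: reduce F->( E ). Stack=[( ( F] ptr=7 lookahead=- remaining=[- num ) ) * num $]
Step 15: reduce T->F. Stack=[( ( T] ptr=7 lookahead=- remaining=[- num ) ) * num $]
Step 16: reduce E->T. Stack=[( ( E] ptr=7 lookahead=- remaining=[- num ) ) * num $]
Step 17: shift -. Stack=[( ( E -] ptr=8 lookahead=num remaining=[num ) ) * num $]
Step 18: shift num. Stack=[( ( E - num] ptr=9 lookahead=) remaining=[) ) * num $]
Step 19: reduce F->num. Stack=[( ( E - F] ptr=9 lookahead=) remaining=[) ) * num $]
Step 20: reduce T->F. Stack=[( ( E - T] ptr=9 lookahead=) remaining=[) ) * num $]
Step 21: reduce E->E - T. Stack=[( ( E] ptr=9 lookahead=) remaining=[) ) * num $]
Step 22: shift ). Stack=[( ( E )] ptr=10 lookahead=) remaining=[) * num $]
Step 23: reduce F->( E ). Stack=[( F] ptr=10 lookahead=) remaining=[) * num $]
Step 24: reduce T->F. Stack=[( T] ptr=10 lookahead=) remaining=[) * num $]
Step 25: reduce E->T. Stack=[( E] ptr=10 lookahead=) remaining=[) * num $]
Step 26: shift ). Stack=[( E )] ptr=11 lookahead=* remaining=[* num $]
Step 27: reduce F->( E ). Stack=[F] ptr=11 lookahead=* remaining=[* num $]
Step 28: reduce T->F. Stack=[T] ptr=11 lookahead=* remaining=[* num $]
Step 29: shift *. Stack=[T *] ptr=12 lookahead=num remaining=[num $]
Step 30: shift num. Stack=[T * num] ptr=13 lookahead=$ remaining=[$]
Step 31: reduce F->num. Stack=[T * F] ptr=13 lookahead=$ remaining=[$]
Step 32: reduce T->T * F. Stack=[T] ptr=13 lookahead=$ remaining=[$]
Step 33: reduce E->T. Stack=[E] ptr=13 lookahead=$ remaining=[$]
Step 34: accept. Stack=[E] ptr=13 lookahead=$ remaining=[$]

Answer: 6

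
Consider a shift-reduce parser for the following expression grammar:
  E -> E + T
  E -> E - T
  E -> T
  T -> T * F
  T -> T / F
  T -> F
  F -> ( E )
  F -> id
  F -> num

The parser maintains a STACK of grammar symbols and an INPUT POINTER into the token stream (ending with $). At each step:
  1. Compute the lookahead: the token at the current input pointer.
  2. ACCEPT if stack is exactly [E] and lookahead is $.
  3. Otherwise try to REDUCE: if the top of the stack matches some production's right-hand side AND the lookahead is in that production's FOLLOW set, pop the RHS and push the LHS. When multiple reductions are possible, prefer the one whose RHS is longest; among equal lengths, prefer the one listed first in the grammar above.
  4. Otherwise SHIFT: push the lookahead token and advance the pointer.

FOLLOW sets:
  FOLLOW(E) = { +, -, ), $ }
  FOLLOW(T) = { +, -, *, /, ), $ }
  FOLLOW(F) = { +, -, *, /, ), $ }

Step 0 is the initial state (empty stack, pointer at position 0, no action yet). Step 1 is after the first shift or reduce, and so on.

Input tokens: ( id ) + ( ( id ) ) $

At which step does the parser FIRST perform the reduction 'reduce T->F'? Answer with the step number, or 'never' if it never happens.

Answer: 4

Derivation:
Step 1: shift (. Stack=[(] ptr=1 lookahead=id remaining=[id ) + ( ( id ) ) $]
Step 2: shift id. Stack=[( id] ptr=2 lookahead=) remaining=[) + ( ( id ) ) $]
Step 3: reduce F->id. Stack=[( F] ptr=2 lookahead=) remaining=[) + ( ( id ) ) $]
Step 4: reduce T->F. Stack=[( T] ptr=2 lookahead=) remaining=[) + ( ( id ) ) $]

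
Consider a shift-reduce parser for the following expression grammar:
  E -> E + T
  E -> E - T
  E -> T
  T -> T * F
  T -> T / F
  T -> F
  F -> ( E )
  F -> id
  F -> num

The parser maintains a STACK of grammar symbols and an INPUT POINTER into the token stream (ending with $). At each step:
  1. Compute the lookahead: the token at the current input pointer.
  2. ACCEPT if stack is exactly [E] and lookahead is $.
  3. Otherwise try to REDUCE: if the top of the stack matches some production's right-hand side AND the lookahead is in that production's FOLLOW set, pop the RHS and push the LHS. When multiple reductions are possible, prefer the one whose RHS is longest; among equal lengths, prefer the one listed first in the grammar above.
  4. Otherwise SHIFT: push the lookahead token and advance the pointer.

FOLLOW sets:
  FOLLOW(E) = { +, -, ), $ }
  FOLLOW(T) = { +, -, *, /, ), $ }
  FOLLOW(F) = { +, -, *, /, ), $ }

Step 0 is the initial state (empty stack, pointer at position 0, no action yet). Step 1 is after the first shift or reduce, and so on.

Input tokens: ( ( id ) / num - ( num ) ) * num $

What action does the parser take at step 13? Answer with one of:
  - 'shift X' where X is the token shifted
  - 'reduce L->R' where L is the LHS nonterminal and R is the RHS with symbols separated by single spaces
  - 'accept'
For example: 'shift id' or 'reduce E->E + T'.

Step 1: shift (. Stack=[(] ptr=1 lookahead=( remaining=[( id ) / num - ( num ) ) * num $]
Step 2: shift (. Stack=[( (] ptr=2 lookahead=id remaining=[id ) / num - ( num ) ) * num $]
Step 3: shift id. Stack=[( ( id] ptr=3 lookahead=) remaining=[) / num - ( num ) ) * num $]
Step 4: reduce F->id. Stack=[( ( F] ptr=3 lookahead=) remaining=[) / num - ( num ) ) * num $]
Step 5: reduce T->F. Stack=[( ( T] ptr=3 lookahead=) remaining=[) / num - ( num ) ) * num $]
Step 6: reduce E->T. Stack=[( ( E] ptr=3 lookahead=) remaining=[) / num - ( num ) ) * num $]
Step 7: shift ). Stack=[( ( E )] ptr=4 lookahead=/ remaining=[/ num - ( num ) ) * num $]
Step 8: reduce F->( E ). Stack=[( F] ptr=4 lookahead=/ remaining=[/ num - ( num ) ) * num $]
Step 9: reduce T->F. Stack=[( T] ptr=4 lookahead=/ remaining=[/ num - ( num ) ) * num $]
Step 10: shift /. Stack=[( T /] ptr=5 lookahead=num remaining=[num - ( num ) ) * num $]
Step 11: shift num. Stack=[( T / num] ptr=6 lookahead=- remaining=[- ( num ) ) * num $]
Step 12: reduce F->num. Stack=[( T / F] ptr=6 lookahead=- remaining=[- ( num ) ) * num $]
Step 13: reduce T->T / F. Stack=[( T] ptr=6 lookahead=- remaining=[- ( num ) ) * num $]

Answer: reduce T->T / F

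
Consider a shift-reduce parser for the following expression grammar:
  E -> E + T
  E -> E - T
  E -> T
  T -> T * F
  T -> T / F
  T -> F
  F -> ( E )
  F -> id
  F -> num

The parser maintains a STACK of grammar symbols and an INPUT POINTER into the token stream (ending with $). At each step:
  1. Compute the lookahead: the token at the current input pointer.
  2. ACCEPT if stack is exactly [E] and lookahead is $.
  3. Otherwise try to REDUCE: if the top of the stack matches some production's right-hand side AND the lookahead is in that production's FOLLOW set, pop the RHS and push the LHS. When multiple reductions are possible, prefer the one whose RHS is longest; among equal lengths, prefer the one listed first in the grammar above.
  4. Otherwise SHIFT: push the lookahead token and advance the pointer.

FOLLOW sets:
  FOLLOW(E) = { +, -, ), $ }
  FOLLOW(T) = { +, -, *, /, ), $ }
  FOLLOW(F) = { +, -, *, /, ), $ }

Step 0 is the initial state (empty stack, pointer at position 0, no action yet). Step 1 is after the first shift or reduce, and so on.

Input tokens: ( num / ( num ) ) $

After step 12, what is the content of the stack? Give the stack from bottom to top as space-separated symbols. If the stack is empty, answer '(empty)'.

Answer: ( T / F

Derivation:
Step 1: shift (. Stack=[(] ptr=1 lookahead=num remaining=[num / ( num ) ) $]
Step 2: shift num. Stack=[( num] ptr=2 lookahead=/ remaining=[/ ( num ) ) $]
Step 3: reduce F->num. Stack=[( F] ptr=2 lookahead=/ remaining=[/ ( num ) ) $]
Step 4: reduce T->F. Stack=[( T] ptr=2 lookahead=/ remaining=[/ ( num ) ) $]
Step 5: shift /. Stack=[( T /] ptr=3 lookahead=( remaining=[( num ) ) $]
Step 6: shift (. Stack=[( T / (] ptr=4 lookahead=num remaining=[num ) ) $]
Step 7: shift num. Stack=[( T / ( num] ptr=5 lookahead=) remaining=[) ) $]
Step 8: reduce F->num. Stack=[( T / ( F] ptr=5 lookahead=) remaining=[) ) $]
Step 9: reduce T->F. Stack=[( T / ( T] ptr=5 lookahead=) remaining=[) ) $]
Step 10: reduce E->T. Stack=[( T / ( E] ptr=5 lookahead=) remaining=[) ) $]
Step 11: shift ). Stack=[( T / ( E )] ptr=6 lookahead=) remaining=[) $]
Step 12: reduce F->( E ). Stack=[( T / F] ptr=6 lookahead=) remaining=[) $]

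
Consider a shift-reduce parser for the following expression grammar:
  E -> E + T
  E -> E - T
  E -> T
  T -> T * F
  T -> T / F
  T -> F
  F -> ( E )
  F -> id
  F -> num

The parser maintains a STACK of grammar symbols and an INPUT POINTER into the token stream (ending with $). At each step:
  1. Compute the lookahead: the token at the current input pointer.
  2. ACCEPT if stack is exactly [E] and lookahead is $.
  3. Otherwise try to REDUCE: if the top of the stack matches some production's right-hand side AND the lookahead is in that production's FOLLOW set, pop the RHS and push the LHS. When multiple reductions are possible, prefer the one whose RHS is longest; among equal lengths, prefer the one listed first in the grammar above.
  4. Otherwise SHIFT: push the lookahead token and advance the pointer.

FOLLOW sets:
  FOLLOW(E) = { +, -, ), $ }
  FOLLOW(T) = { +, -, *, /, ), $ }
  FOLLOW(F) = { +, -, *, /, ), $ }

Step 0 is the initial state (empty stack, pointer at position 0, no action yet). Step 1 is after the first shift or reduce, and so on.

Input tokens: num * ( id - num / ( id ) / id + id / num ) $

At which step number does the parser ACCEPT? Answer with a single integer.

Answer: 41

Derivation:
Step 1: shift num. Stack=[num] ptr=1 lookahead=* remaining=[* ( id - num / ( id ) / id + id / num ) $]
Step 2: reduce F->num. Stack=[F] ptr=1 lookahead=* remaining=[* ( id - num / ( id ) / id + id / num ) $]
Step 3: reduce T->F. Stack=[T] ptr=1 lookahead=* remaining=[* ( id - num / ( id ) / id + id / num ) $]
Step 4: shift *. Stack=[T *] ptr=2 lookahead=( remaining=[( id - num / ( id ) / id + id / num ) $]
Step 5: shift (. Stack=[T * (] ptr=3 lookahead=id remaining=[id - num / ( id ) / id + id / num ) $]
Step 6: shift id. Stack=[T * ( id] ptr=4 lookahead=- remaining=[- num / ( id ) / id + id / num ) $]
Step 7: reduce F->id. Stack=[T * ( F] ptr=4 lookahead=- remaining=[- num / ( id ) / id + id / num ) $]
Step 8: reduce T->F. Stack=[T * ( T] ptr=4 lookahead=- remaining=[- num / ( id ) / id + id / num ) $]
Step 9: reduce E->T. Stack=[T * ( E] ptr=4 lookahead=- remaining=[- num / ( id ) / id + id / num ) $]
Step 10: shift -. Stack=[T * ( E -] ptr=5 lookahead=num remaining=[num / ( id ) / id + id / num ) $]
Step 11: shift num. Stack=[T * ( E - num] ptr=6 lookahead=/ remaining=[/ ( id ) / id + id / num ) $]
Step 12: reduce F->num. Stack=[T * ( E - F] ptr=6 lookahead=/ remaining=[/ ( id ) / id + id / num ) $]
Step 13: reduce T->F. Stack=[T * ( E - T] ptr=6 lookahead=/ remaining=[/ ( id ) / id + id / num ) $]
Step 14: shift /. Stack=[T * ( E - T /] ptr=7 lookahead=( remaining=[( id ) / id + id / num ) $]
Step 15: shift (. Stack=[T * ( E - T / (] ptr=8 lookahead=id remaining=[id ) / id + id / num ) $]
Step 16: shift id. Stack=[T * ( E - T / ( id] ptr=9 lookahead=) remaining=[) / id + id / num ) $]
Step 17: reduce F->id. Stack=[T * ( E - T / ( F] ptr=9 lookahead=) remaining=[) / id + id / num ) $]
Step 18: reduce T->F. Stack=[T * ( E - T / ( T] ptr=9 lookahead=) remaining=[) / id + id / num ) $]
Step 19: reduce E->T. Stack=[T * ( E - T / ( E] ptr=9 lookahead=) remaining=[) / id + id / num ) $]
Step 20: shift ). Stack=[T * ( E - T / ( E )] ptr=10 lookahead=/ remaining=[/ id + id / num ) $]
Step 21: reduce F->( E ). Stack=[T * ( E - T / F] ptr=10 lookahead=/ remaining=[/ id + id / num ) $]
Step 22: reduce T->T / F. Stack=[T * ( E - T] ptr=10 lookahead=/ remaining=[/ id + id / num ) $]
Step 23: shift /. Stack=[T * ( E - T /] ptr=11 lookahead=id remaining=[id + id / num ) $]
Step 24: shift id. Stack=[T * ( E - T / id] ptr=12 lookahead=+ remaining=[+ id / num ) $]
Step 25: reduce F->id. Stack=[T * ( E - T / F] ptr=12 lookahead=+ remaining=[+ id / num ) $]
Step 26: reduce T->T / F. Stack=[T * ( E - T] ptr=12 lookahead=+ remaining=[+ id / num ) $]
Step 27: reduce E->E - T. Stack=[T * ( E] ptr=12 lookahead=+ remaining=[+ id / num ) $]
Step 28: shift +. Stack=[T * ( E +] ptr=13 lookahead=id remaining=[id / num ) $]
Step 29: shift id. Stack=[T * ( E + id] ptr=14 lookahead=/ remaining=[/ num ) $]
Step 30: reduce F->id. Stack=[T * ( E + F] ptr=14 lookahead=/ remaining=[/ num ) $]
Step 31: reduce T->F. Stack=[T * ( E + T] ptr=14 lookahead=/ remaining=[/ num ) $]
Step 32: shift /. Stack=[T * ( E + T /] ptr=15 lookahead=num remaining=[num ) $]
Step 33: shift num. Stack=[T * ( E + T / num] ptr=16 lookahead=) remaining=[) $]
Step 34: reduce F->num. Stack=[T * ( E + T / F] ptr=16 lookahead=) remaining=[) $]
Step 35: reduce T->T / F. Stack=[T * ( E + T] ptr=16 lookahead=) remaining=[) $]
Step 36: reduce E->E + T. Stack=[T * ( E] ptr=16 lookahead=) remaining=[) $]
Step 37: shift ). Stack=[T * ( E )] ptr=17 lookahead=$ remaining=[$]
Step 38: reduce F->( E ). Stack=[T * F] ptr=17 lookahead=$ remaining=[$]
Step 39: reduce T->T * F. Stack=[T] ptr=17 lookahead=$ remaining=[$]
Step 40: reduce E->T. Stack=[E] ptr=17 lookahead=$ remaining=[$]
Step 41: accept. Stack=[E] ptr=17 lookahead=$ remaining=[$]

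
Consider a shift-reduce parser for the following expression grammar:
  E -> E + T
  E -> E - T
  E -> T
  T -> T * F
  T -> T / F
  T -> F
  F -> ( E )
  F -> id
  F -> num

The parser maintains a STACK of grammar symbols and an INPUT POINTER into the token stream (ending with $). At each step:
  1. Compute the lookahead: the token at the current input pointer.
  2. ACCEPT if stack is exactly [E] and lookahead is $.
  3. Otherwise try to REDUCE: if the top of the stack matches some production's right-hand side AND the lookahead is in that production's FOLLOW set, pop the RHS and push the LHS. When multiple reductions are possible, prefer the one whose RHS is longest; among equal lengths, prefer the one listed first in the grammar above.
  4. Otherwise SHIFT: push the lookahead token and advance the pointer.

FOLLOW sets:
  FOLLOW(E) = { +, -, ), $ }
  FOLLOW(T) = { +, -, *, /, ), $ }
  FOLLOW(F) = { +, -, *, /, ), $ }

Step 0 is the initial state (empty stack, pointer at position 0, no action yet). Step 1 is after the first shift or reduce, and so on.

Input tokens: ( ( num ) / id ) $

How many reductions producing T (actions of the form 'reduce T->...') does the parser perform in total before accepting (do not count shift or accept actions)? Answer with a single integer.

Answer: 4

Derivation:
Step 1: shift (. Stack=[(] ptr=1 lookahead=( remaining=[( num ) / id ) $]
Step 2: shift (. Stack=[( (] ptr=2 lookahead=num remaining=[num ) / id ) $]
Step 3: shift num. Stack=[( ( num] ptr=3 lookahead=) remaining=[) / id ) $]
Step 4: reduce F->num. Stack=[( ( F] ptr=3 lookahead=) remaining=[) / id ) $]
Step 5: reduce T->F. Stack=[( ( T] ptr=3 lookahead=) remaining=[) / id ) $]
Step 6: reduce E->T. Stack=[( ( E] ptr=3 lookahead=) remaining=[) / id ) $]
Step 7: shift ). Stack=[( ( E )] ptr=4 lookahead=/ remaining=[/ id ) $]
Step 8: reduce F->( E ). Stack=[( F] ptr=4 lookahead=/ remaining=[/ id ) $]
Step 9: reduce T->F. Stack=[( T] ptr=4 lookahead=/ remaining=[/ id ) $]
Step 10: shift /. Stack=[( T /] ptr=5 lookahead=id remaining=[id ) $]
Step 11: shift id. Stack=[( T / id] ptr=6 lookahead=) remaining=[) $]
Step 12: reduce F->id. Stack=[( T / F] ptr=6 lookahead=) remaining=[) $]
Step 13: reduce T->T / F. Stack=[( T] ptr=6 lookahead=) remaining=[) $]
Step 14: reduce E->T. Stack=[( E] ptr=6 lookahead=) remaining=[) $]
Step 15: shift ). Stack=[( E )] ptr=7 lookahead=$ remaining=[$]
Step 16: reduce F->( E ). Stack=[F] ptr=7 lookahead=$ remaining=[$]
Step 17: reduce T->F. Stack=[T] ptr=7 lookahead=$ remaining=[$]
Step 18: reduce E->T. Stack=[E] ptr=7 lookahead=$ remaining=[$]
Step 19: accept. Stack=[E] ptr=7 lookahead=$ remaining=[$]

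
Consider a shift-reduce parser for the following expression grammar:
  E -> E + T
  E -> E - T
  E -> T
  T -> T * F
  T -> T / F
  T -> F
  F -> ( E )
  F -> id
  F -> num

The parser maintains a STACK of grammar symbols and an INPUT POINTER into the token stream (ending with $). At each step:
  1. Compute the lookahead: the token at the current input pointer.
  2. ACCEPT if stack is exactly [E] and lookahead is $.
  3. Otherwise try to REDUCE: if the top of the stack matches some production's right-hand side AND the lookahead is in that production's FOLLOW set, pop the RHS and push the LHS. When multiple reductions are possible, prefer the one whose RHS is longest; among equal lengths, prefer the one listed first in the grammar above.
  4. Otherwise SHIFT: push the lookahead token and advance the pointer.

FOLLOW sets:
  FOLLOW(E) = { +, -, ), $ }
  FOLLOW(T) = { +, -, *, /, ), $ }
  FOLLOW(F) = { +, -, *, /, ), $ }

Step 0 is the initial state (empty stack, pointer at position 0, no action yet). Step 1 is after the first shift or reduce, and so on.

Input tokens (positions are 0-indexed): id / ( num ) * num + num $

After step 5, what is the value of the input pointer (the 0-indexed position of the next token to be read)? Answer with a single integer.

Step 1: shift id. Stack=[id] ptr=1 lookahead=/ remaining=[/ ( num ) * num + num $]
Step 2: reduce F->id. Stack=[F] ptr=1 lookahead=/ remaining=[/ ( num ) * num + num $]
Step 3: reduce T->F. Stack=[T] ptr=1 lookahead=/ remaining=[/ ( num ) * num + num $]
Step 4: shift /. Stack=[T /] ptr=2 lookahead=( remaining=[( num ) * num + num $]
Step 5: shift (. Stack=[T / (] ptr=3 lookahead=num remaining=[num ) * num + num $]

Answer: 3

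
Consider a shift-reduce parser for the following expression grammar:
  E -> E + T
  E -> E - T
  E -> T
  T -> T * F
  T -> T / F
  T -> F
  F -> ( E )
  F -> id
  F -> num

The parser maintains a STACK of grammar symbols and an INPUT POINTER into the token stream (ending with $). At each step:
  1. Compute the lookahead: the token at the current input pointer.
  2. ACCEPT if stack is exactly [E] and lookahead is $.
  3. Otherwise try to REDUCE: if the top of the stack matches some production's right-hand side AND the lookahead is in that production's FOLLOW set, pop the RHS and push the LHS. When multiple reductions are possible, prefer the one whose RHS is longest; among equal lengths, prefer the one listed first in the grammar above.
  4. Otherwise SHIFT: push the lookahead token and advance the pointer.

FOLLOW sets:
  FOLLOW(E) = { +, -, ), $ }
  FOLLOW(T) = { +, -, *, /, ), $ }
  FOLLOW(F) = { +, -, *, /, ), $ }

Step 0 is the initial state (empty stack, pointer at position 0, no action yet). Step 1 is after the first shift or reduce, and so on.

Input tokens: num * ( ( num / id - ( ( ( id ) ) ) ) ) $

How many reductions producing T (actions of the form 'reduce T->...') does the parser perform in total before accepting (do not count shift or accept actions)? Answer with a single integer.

Answer: 9

Derivation:
Step 1: shift num. Stack=[num] ptr=1 lookahead=* remaining=[* ( ( num / id - ( ( ( id ) ) ) ) ) $]
Step 2: reduce F->num. Stack=[F] ptr=1 lookahead=* remaining=[* ( ( num / id - ( ( ( id ) ) ) ) ) $]
Step 3: reduce T->F. Stack=[T] ptr=1 lookahead=* remaining=[* ( ( num / id - ( ( ( id ) ) ) ) ) $]
Step 4: shift *. Stack=[T *] ptr=2 lookahead=( remaining=[( ( num / id - ( ( ( id ) ) ) ) ) $]
Step 5: shift (. Stack=[T * (] ptr=3 lookahead=( remaining=[( num / id - ( ( ( id ) ) ) ) ) $]
Step 6: shift (. Stack=[T * ( (] ptr=4 lookahead=num remaining=[num / id - ( ( ( id ) ) ) ) ) $]
Step 7: shift num. Stack=[T * ( ( num] ptr=5 lookahead=/ remaining=[/ id - ( ( ( id ) ) ) ) ) $]
Step 8: reduce F->num. Stack=[T * ( ( F] ptr=5 lookahead=/ remaining=[/ id - ( ( ( id ) ) ) ) ) $]
Step 9: reduce T->F. Stack=[T * ( ( T] ptr=5 lookahead=/ remaining=[/ id - ( ( ( id ) ) ) ) ) $]
Step 10: shift /. Stack=[T * ( ( T /] ptr=6 lookahead=id remaining=[id - ( ( ( id ) ) ) ) ) $]
Step 11: shift id. Stack=[T * ( ( T / id] ptr=7 lookahead=- remaining=[- ( ( ( id ) ) ) ) ) $]
Step 12: reduce F->id. Stack=[T * ( ( T / F] ptr=7 lookahead=- remaining=[- ( ( ( id ) ) ) ) ) $]
Step 13: reduce T->T / F. Stack=[T * ( ( T] ptr=7 lookahead=- remaining=[- ( ( ( id ) ) ) ) ) $]
Step 14: reduce E->T. Stack=[T * ( ( E] ptr=7 lookahead=- remaining=[- ( ( ( id ) ) ) ) ) $]
Step 15: shift -. Stack=[T * ( ( E -] ptr=8 lookahead=( remaining=[( ( ( id ) ) ) ) ) $]
Step 16: shift (. Stack=[T * ( ( E - (] ptr=9 lookahead=( remaining=[( ( id ) ) ) ) ) $]
Step 17: shift (. Stack=[T * ( ( E - ( (] ptr=10 lookahead=( remaining=[( id ) ) ) ) ) $]
Step 18: shift (. Stack=[T * ( ( E - ( ( (] ptr=11 lookahead=id remaining=[id ) ) ) ) ) $]
Step 19: shift id. Stack=[T * ( ( E - ( ( ( id] ptr=12 lookahead=) remaining=[) ) ) ) ) $]
Step 20: reduce F->id. Stack=[T * ( ( E - ( ( ( F] ptr=12 lookahead=) remaining=[) ) ) ) ) $]
Step 21: reduce T->F. Stack=[T * ( ( E - ( ( ( T] ptr=12 lookahead=) remaining=[) ) ) ) ) $]
Step 22: reduce E->T. Stack=[T * ( ( E - ( ( ( E] ptr=12 lookahead=) remaining=[) ) ) ) ) $]
Step 23: shift ). Stack=[T * ( ( E - ( ( ( E )] ptr=13 lookahead=) remaining=[) ) ) ) $]
Step 24: reduce F->( E ). Stack=[T * ( ( E - ( ( F] ptr=13 lookahead=) remaining=[) ) ) ) $]
Step 25: reduce T->F. Stack=[T * ( ( E - ( ( T] ptr=13 lookahead=) remaining=[) ) ) ) $]
Step 26: reduce E->T. Stack=[T * ( ( E - ( ( E] ptr=13 lookahead=) remaining=[) ) ) ) $]
Step 27: shift ). Stack=[T * ( ( E - ( ( E )] ptr=14 lookahead=) remaining=[) ) ) $]
Step 28: reduce F->( E ). Stack=[T * ( ( E - ( F] ptr=14 lookahead=) remaining=[) ) ) $]
Step 29: reduce T->F. Stack=[T * ( ( E - ( T] ptr=14 lookahead=) remaining=[) ) ) $]
Step 30: reduce E->T. Stack=[T * ( ( E - ( E] ptr=14 lookahead=) remaining=[) ) ) $]
Step 31: shift ). Stack=[T * ( ( E - ( E )] ptr=15 lookahead=) remaining=[) ) $]
Step 32: reduce F->( E ). Stack=[T * ( ( E - F] ptr=15 lookahead=) remaining=[) ) $]
Step 33: reduce T->F. Stack=[T * ( ( E - T] ptr=15 lookahead=) remaining=[) ) $]
Step 34: reduce E->E - T. Stack=[T * ( ( E] ptr=15 lookahead=) remaining=[) ) $]
Step 35: shift ). Stack=[T * ( ( E )] ptr=16 lookahead=) remaining=[) $]
Step 36: reduce F->( E ). Stack=[T * ( F] ptr=16 lookahead=) remaining=[) $]
Step 37: reduce T->F. Stack=[T * ( T] ptr=16 lookahead=) remaining=[) $]
Step 38: reduce E->T. Stack=[T * ( E] ptr=16 lookahead=) remaining=[) $]
Step 39: shift ). Stack=[T * ( E )] ptr=17 lookahead=$ remaining=[$]
Step 40: reduce F->( E ). Stack=[T * F] ptr=17 lookahead=$ remaining=[$]
Step 41: reduce T->T * F. Stack=[T] ptr=17 lookahead=$ remaining=[$]
Step 42: reduce E->T. Stack=[E] ptr=17 lookahead=$ remaining=[$]
Step 43: accept. Stack=[E] ptr=17 lookahead=$ remaining=[$]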